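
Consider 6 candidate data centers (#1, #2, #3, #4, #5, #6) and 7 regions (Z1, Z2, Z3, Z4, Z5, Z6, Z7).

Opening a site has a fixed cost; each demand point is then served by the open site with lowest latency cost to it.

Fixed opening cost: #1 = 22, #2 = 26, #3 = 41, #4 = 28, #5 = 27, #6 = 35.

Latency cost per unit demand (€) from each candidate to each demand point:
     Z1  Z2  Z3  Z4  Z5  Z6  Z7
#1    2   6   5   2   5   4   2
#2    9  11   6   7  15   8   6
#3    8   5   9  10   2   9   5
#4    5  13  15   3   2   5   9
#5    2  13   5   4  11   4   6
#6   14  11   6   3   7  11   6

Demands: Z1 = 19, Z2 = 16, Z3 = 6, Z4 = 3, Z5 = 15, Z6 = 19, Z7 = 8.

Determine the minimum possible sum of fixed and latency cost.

Open {#1, #3}: assign each demand point to its cheapest open site.
  Z1→#1 19×2=38, Z2→#3 16×5=80, Z3→#1 6×5=30, Z4→#1 3×2=6, Z5→#3 15×2=30, Z6→#1 19×4=76, Z7→#1 8×2=16
  latency cost 276, fixed 63 → total 339.
Compare {#1, #4}: latency cost 292 + fixed 50 = 342.
Compare {#1}: latency cost 337 + fixed 22 = 359.
Compare {#1, #2, #3}: latency cost 276 + fixed 89 = 365.
All other subsets cost ≥ 342. Minimum total cost: 339.

339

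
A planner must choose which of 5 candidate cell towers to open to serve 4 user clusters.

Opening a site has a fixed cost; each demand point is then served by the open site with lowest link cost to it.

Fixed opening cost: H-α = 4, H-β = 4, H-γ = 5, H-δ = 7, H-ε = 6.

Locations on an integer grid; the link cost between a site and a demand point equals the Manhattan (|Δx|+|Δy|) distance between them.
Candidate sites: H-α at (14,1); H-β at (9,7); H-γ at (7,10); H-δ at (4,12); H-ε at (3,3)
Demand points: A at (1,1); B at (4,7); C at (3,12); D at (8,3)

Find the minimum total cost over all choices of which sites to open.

28

Open {H-δ, H-ε}: assign each demand point to its cheapest open site.
  A→H-ε 4, B→H-δ 5, C→H-δ 1, D→H-ε 5
  link cost 15, fixed 13 → total 28.
Compare {H-ε}: link cost 23 + fixed 6 = 29.
Compare {H-γ, H-ε}: link cost 20 + fixed 11 = 31.
Compare {H-α, H-δ, H-ε}: link cost 15 + fixed 17 = 32.
All other subsets cost ≥ 29. Minimum total cost: 28.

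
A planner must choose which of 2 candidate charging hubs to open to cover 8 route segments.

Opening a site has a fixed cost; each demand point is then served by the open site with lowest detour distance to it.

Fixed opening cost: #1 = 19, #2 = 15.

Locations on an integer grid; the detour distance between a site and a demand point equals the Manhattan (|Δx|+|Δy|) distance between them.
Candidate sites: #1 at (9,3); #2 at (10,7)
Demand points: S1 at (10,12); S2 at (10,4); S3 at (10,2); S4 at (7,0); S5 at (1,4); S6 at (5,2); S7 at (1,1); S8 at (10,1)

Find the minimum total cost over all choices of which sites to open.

Open {#1}: assign each demand point to its cheapest open site.
  S1→#1 10, S2→#1 2, S3→#1 2, S4→#1 5, S5→#1 9, S6→#1 5, S7→#1 10, S8→#1 3
  detour distance 46, fixed 19 → total 65.
Compare {#1, #2}: detour distance 41 + fixed 34 = 75.
Compare {#2}: detour distance 66 + fixed 15 = 81.

65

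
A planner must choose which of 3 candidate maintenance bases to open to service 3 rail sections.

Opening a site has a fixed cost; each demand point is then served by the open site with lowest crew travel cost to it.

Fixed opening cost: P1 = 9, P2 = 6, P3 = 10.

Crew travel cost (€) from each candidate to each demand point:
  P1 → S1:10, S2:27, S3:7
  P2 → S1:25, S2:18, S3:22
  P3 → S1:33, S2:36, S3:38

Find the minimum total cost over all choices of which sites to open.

50

Open {P1, P2}: assign each demand point to its cheapest open site.
  S1→P1 10, S2→P2 18, S3→P1 7
  crew travel cost 35, fixed 15 → total 50.
Compare {P1}: crew travel cost 44 + fixed 9 = 53.
Compare {P1, P2, P3}: crew travel cost 35 + fixed 25 = 60.
Compare {P1, P3}: crew travel cost 44 + fixed 19 = 63.
All other subsets cost ≥ 53. Minimum total cost: 50.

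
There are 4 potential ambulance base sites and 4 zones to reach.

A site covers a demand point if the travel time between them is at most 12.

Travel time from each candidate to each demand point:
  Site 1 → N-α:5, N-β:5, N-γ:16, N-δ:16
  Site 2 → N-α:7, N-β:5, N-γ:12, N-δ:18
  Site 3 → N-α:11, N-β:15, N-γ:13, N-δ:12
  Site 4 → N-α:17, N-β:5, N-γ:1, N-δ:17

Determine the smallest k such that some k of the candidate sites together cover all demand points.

Coverage sets (demand points within 12 of each site):
  Site 1: {N-α, N-β}
  Site 2: {N-α, N-β, N-γ}
  Site 3: {N-α, N-δ}
  Site 4: {N-β, N-γ}
No single site covers all 4 demand points.
But {Site 2, Site 3} covers everything, so the minimum is 2.

2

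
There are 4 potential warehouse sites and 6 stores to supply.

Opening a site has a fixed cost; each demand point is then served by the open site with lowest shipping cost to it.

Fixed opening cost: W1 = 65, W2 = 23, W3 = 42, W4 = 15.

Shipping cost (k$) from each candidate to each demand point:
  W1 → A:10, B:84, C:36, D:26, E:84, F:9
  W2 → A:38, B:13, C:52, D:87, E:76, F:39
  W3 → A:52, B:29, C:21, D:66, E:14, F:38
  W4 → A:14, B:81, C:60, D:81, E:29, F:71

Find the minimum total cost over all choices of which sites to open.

216

Open {W1, W3}: assign each demand point to its cheapest open site.
  A→W1 10, B→W3 29, C→W3 21, D→W1 26, E→W3 14, F→W1 9
  shipping cost 109, fixed 107 → total 216.
Compare {W1, W2, W3}: shipping cost 93 + fixed 130 = 223.
Compare {W1, W2, W4}: shipping cost 123 + fixed 103 = 226.
Compare {W1, W3, W4}: shipping cost 109 + fixed 122 = 231.
All other subsets cost ≥ 223. Minimum total cost: 216.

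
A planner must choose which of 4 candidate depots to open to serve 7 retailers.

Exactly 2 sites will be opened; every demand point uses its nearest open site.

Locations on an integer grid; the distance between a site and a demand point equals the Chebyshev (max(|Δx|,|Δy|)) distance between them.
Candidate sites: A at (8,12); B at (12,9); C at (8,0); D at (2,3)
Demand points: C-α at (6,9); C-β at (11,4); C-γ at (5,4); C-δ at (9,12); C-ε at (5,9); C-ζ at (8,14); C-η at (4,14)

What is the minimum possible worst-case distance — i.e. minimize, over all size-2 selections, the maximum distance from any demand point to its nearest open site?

4

Open {A, C}.
  Farthest demand point is C-β at distance 4 (to C); all others are ≤ 4.
With {A, B} the worst case is 7.
With {A, D} the worst case is 8.
No size-2 selection achieves below 4.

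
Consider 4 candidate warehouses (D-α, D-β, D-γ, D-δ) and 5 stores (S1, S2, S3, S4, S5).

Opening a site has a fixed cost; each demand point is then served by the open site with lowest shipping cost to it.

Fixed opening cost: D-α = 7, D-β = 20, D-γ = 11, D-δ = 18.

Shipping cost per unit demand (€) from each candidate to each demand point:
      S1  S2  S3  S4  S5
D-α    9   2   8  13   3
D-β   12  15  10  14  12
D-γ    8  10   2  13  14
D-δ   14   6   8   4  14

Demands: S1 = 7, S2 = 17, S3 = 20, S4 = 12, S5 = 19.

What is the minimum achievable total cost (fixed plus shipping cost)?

271

Open {D-α, D-γ, D-δ}: assign each demand point to its cheapest open site.
  S1→D-γ 7×8=56, S2→D-α 17×2=34, S3→D-γ 20×2=40, S4→D-δ 12×4=48, S5→D-α 19×3=57
  shipping cost 235, fixed 36 → total 271.
Compare {D-α, D-β, D-γ, D-δ}: shipping cost 235 + fixed 56 = 291.
Compare {D-α, D-γ}: shipping cost 343 + fixed 18 = 361.
Compare {D-α, D-β, D-γ}: shipping cost 343 + fixed 38 = 381.
All other subsets cost ≥ 291. Minimum total cost: 271.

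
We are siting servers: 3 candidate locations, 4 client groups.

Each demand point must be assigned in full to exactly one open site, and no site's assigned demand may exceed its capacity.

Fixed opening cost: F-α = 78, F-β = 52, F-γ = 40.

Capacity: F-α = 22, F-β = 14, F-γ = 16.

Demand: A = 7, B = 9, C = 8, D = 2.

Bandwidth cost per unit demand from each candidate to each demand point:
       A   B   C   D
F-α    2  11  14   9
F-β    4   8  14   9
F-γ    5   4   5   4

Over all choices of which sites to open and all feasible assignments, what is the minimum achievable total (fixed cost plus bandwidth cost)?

Open {F-β, F-γ}; cheapest assignment that respects the capacities:
  F-β (cap 14, load 11): B, D — cost 9×8 + 2×9 = 90
  F-γ (cap 16, load 15): A, C — cost 7×5 + 8×5 = 75
  Shipping 165, fixed 92 → total 257.
  Any other capacity-feasible assignment to {F-β, F-γ} ships for at least 165.
Compare {F-α, F-γ}: its best feasible assignment gives total 279.
Compare {F-α, F-β, F-γ}: its best feasible assignment gives total 304.
Every other set of open sites that can feasibly serve all demand totals ≥ 279 even under its best assignment. Minimum: 257.

257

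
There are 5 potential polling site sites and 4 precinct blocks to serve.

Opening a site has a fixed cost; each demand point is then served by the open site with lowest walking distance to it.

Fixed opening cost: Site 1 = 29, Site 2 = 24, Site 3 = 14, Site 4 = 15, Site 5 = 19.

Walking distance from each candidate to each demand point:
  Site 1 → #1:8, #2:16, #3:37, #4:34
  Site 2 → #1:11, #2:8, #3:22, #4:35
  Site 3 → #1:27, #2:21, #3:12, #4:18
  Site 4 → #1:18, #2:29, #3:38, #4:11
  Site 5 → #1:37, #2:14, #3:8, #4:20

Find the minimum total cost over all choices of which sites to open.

Open {Site 4, Site 5}: assign each demand point to its cheapest open site.
  #1→Site 4 18, #2→Site 5 14, #3→Site 5 8, #4→Site 4 11
  walking distance 51, fixed 34 → total 85.
Compare {Site 2, Site 3}: walking distance 49 + fixed 38 = 87.
Compare {Site 2, Site 5}: walking distance 47 + fixed 43 = 90.
Compare {Site 2, Site 4}: walking distance 52 + fixed 39 = 91.
All other subsets cost ≥ 87. Minimum total cost: 85.

85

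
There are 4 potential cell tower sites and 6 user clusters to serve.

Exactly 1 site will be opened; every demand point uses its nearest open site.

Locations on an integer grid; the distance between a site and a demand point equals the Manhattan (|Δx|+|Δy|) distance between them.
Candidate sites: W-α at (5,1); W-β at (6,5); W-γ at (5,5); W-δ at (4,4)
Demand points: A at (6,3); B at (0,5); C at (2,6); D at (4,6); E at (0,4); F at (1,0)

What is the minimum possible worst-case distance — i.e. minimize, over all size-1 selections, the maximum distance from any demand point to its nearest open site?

Open {W-δ}.
  Farthest demand point is F at distance 7 (to W-δ); all others are ≤ 7.
With {W-α} the worst case is 9.
With {W-γ} the worst case is 9.
No size-1 selection achieves below 7.

7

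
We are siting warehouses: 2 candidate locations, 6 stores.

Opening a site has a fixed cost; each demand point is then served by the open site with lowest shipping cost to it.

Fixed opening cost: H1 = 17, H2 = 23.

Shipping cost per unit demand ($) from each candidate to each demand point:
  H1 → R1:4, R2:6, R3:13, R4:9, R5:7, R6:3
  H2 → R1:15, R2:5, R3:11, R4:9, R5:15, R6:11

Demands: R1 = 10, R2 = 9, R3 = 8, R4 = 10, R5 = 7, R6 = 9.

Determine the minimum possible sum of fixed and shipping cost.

Open {H1, H2}: assign each demand point to its cheapest open site.
  R1→H1 10×4=40, R2→H2 9×5=45, R3→H2 8×11=88, R4→H1 10×9=90, R5→H1 7×7=49, R6→H1 9×3=27
  shipping cost 339, fixed 40 → total 379.
Compare {H1}: shipping cost 364 + fixed 17 = 381.
Compare {H2}: shipping cost 577 + fixed 23 = 600.

379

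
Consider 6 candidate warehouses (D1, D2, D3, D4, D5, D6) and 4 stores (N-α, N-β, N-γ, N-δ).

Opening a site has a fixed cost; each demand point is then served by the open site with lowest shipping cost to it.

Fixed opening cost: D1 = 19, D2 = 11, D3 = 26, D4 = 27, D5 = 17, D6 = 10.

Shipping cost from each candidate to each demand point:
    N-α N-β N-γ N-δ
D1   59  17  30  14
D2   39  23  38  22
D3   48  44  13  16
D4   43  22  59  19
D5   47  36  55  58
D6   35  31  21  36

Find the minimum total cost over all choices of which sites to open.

116

Open {D1, D6}: assign each demand point to its cheapest open site.
  N-α→D6 35, N-β→D1 17, N-γ→D6 21, N-δ→D1 14
  shipping cost 87, fixed 29 → total 116.
Compare {D2, D6}: shipping cost 101 + fixed 21 = 122.
Compare {D1, D2, D6}: shipping cost 87 + fixed 40 = 127.
Compare {D2, D3}: shipping cost 91 + fixed 37 = 128.
All other subsets cost ≥ 122. Minimum total cost: 116.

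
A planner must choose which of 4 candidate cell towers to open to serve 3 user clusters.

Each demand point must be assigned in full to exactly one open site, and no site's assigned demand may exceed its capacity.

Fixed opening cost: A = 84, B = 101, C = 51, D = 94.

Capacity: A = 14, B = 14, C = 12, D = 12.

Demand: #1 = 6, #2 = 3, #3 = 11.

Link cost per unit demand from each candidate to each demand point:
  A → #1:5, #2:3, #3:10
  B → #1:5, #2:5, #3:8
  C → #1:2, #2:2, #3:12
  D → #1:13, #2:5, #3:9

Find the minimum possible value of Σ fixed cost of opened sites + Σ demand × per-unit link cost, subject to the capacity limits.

Open {B, C}; cheapest assignment that respects the capacities:
  B (cap 14, load 11): #3 — cost 11×8 = 88
  C (cap 12, load 9): #1, #2 — cost 6×2 + 3×2 = 18
  Shipping 106, fixed 152 → total 258.
  Any other capacity-feasible assignment to {B, C} ships for at least 106.
Compare {C, D}: its best feasible assignment gives total 262.
Compare {A, C}: its best feasible assignment gives total 263.
Every other set of open sites that can feasibly serve all demand totals ≥ 262 even under its best assignment. Minimum: 258.

258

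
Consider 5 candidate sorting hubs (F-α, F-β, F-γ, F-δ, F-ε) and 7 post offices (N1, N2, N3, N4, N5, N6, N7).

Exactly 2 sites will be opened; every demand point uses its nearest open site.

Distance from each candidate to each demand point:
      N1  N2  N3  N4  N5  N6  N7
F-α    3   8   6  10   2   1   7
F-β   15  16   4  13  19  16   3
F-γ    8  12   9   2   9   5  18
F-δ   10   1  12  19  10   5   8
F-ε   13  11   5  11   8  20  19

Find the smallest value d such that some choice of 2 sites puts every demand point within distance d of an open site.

8

Open {F-α, F-γ}.
  Farthest demand point is N2 at distance 8 (to F-α); all others are ≤ 8.
With {F-γ, F-δ} the worst case is 9.
With {F-α, F-β} the worst case is 10.
No size-2 selection achieves below 8.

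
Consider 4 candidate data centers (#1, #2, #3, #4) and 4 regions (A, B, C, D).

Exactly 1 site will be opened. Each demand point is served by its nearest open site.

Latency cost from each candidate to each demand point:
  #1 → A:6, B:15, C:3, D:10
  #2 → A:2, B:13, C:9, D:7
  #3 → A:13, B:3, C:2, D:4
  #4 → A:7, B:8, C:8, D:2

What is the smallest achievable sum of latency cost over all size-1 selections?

22

Open {#3}.
  A→#3 13, B→#3 3, C→#3 2, D→#3 4  ⇒ total 22.
Compare {#4}: total 25.
Compare {#2}: total 31.
No size-1 selection does better; minimum is 22.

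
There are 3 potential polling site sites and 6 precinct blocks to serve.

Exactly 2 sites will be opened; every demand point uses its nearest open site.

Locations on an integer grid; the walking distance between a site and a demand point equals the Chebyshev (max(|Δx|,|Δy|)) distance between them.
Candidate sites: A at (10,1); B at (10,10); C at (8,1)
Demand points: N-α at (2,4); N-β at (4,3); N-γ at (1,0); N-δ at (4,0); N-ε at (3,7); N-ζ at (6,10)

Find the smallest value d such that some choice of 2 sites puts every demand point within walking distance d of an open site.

7

Open {B, C}.
  Farthest demand point is N-γ at walking distance 7 (to C); all others are ≤ 7.
With {A, B} the worst case is 9.
With {A, C} the worst case is 9.
No size-2 selection achieves below 7.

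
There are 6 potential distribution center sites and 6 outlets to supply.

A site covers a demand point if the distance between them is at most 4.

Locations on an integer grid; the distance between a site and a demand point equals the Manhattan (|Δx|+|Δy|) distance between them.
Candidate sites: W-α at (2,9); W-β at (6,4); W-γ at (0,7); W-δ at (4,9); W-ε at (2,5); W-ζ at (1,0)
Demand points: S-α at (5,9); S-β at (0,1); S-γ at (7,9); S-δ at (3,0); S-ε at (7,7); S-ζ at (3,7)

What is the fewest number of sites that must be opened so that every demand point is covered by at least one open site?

Coverage sets (demand points within 4 of each site):
  W-α: {S-α, S-ζ}
  W-β: {S-ε}
  W-γ: {S-ζ}
  W-δ: {S-α, S-γ, S-ζ}
  W-ε: {S-ζ}
  W-ζ: {S-β, S-δ}
No 2 sites suffice: every size-2 union leaves at least one demand point uncovered.
But {W-β, W-δ, W-ζ} covers everything, so the minimum is 3.

3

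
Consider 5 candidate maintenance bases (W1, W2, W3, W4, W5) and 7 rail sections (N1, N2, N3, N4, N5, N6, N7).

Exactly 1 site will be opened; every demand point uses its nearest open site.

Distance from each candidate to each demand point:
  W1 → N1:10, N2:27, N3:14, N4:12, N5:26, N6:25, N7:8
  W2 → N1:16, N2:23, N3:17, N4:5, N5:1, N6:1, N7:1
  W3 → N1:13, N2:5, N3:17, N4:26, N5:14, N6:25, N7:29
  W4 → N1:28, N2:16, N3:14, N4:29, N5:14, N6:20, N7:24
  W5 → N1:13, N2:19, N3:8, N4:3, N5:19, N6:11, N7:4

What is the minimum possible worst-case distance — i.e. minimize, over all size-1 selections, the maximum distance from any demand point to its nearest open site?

19

Open {W5}.
  Farthest demand point is N2 at distance 19 (to W5); all others are ≤ 19.
With {W2} the worst case is 23.
With {W1} the worst case is 27.
No size-1 selection achieves below 19.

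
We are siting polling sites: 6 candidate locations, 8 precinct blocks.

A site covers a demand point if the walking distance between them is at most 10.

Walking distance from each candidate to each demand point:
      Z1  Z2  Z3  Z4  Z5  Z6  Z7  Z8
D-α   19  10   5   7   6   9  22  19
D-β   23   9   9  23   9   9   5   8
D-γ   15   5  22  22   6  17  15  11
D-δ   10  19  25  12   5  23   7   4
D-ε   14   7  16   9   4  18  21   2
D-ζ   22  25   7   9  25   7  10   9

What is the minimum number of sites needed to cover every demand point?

Coverage sets (demand points within 10 of each site):
  D-α: {Z2, Z3, Z4, Z5, Z6}
  D-β: {Z2, Z3, Z5, Z6, Z7, Z8}
  D-γ: {Z2, Z5}
  D-δ: {Z1, Z5, Z7, Z8}
  D-ε: {Z2, Z4, Z5, Z8}
  D-ζ: {Z3, Z4, Z6, Z7, Z8}
No single site covers all 8 demand points.
But {D-α, D-δ} covers everything, so the minimum is 2.

2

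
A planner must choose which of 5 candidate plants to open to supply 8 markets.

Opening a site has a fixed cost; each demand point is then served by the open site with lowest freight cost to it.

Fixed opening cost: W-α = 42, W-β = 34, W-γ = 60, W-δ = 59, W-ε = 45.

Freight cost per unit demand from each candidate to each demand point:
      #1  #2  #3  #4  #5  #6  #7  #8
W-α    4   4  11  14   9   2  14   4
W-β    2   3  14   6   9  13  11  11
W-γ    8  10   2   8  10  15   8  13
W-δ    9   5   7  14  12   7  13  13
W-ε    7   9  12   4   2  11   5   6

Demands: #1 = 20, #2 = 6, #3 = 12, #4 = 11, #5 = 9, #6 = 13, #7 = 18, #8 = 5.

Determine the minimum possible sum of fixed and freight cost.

461

Open {W-α, W-β, W-γ, W-ε}: assign each demand point to its cheapest open site.
  #1→W-β 20×2=40, #2→W-β 6×3=18, #3→W-γ 12×2=24, #4→W-ε 11×4=44, #5→W-ε 9×2=18, #6→W-α 13×2=26, #7→W-ε 18×5=90, #8→W-α 5×4=20
  freight cost 280, fixed 181 → total 461.
Compare {W-α, W-γ, W-ε}: freight cost 326 + fixed 147 = 473.
Compare {W-α, W-β, W-ε}: freight cost 388 + fixed 121 = 509.
Compare {W-α, W-β, W-δ, W-ε}: freight cost 340 + fixed 180 = 520.
All other subsets cost ≥ 473. Minimum total cost: 461.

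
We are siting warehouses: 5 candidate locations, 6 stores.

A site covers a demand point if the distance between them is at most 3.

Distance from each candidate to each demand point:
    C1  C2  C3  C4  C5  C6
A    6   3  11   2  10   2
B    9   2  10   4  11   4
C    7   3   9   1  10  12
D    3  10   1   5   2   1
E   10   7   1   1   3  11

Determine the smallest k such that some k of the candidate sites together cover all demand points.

Coverage sets (demand points within 3 of each site):
  A: {C2, C4, C6}
  B: {C2}
  C: {C2, C4}
  D: {C1, C3, C5, C6}
  E: {C3, C4, C5}
No single site covers all 6 demand points.
But {A, D} covers everything, so the minimum is 2.

2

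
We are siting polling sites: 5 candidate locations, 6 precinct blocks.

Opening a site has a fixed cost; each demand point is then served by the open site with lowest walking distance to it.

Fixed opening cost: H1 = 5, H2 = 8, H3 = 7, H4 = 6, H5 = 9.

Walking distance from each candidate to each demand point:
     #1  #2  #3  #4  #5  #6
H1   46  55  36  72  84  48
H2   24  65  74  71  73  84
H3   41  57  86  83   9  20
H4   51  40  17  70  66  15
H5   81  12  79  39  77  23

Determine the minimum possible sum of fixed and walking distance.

Open {H2, H3, H4, H5}: assign each demand point to its cheapest open site.
  #1→H2 24, #2→H5 12, #3→H4 17, #4→H5 39, #5→H3 9, #6→H4 15
  walking distance 116, fixed 30 → total 146.
Compare {H1, H2, H3, H4, H5}: walking distance 116 + fixed 35 = 151.
Compare {H3, H4, H5}: walking distance 133 + fixed 22 = 155.
Compare {H1, H3, H4, H5}: walking distance 133 + fixed 27 = 160.
All other subsets cost ≥ 151. Minimum total cost: 146.

146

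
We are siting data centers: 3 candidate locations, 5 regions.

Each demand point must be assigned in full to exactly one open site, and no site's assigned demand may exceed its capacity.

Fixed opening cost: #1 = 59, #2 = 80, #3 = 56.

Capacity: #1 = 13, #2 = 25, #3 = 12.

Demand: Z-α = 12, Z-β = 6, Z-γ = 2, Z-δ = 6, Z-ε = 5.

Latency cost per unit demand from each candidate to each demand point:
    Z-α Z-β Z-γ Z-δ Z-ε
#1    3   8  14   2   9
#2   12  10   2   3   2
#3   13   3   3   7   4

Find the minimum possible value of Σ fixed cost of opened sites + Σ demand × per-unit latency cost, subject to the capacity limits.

267

Open {#1, #2}; cheapest assignment that respects the capacities:
  #1 (cap 13, load 12): Z-α — cost 12×3 = 36
  #2 (cap 25, load 19): Z-β, Z-γ, Z-δ, Z-ε — cost 6×10 + 2×2 + 6×3 + 5×2 = 92
  Shipping 128, fixed 139 → total 267.
  Any other capacity-feasible assignment to {#1, #2} ships for at least 128.
Compare {#1, #2, #3}: its best feasible assignment gives total 281.
Compare {#2, #3}: its best feasible assignment gives total 330.
Every other set of open sites that can feasibly serve all demand totals ≥ 281 even under its best assignment. Minimum: 267.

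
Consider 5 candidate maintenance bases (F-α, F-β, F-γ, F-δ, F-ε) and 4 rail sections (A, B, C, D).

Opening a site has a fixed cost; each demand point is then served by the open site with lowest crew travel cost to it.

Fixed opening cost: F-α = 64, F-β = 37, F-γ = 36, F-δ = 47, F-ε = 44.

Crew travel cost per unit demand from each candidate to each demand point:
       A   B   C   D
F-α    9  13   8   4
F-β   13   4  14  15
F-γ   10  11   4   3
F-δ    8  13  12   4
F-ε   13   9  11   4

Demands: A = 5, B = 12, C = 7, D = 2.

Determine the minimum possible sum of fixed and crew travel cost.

Open {F-β, F-γ}: assign each demand point to its cheapest open site.
  A→F-γ 5×10=50, B→F-β 12×4=48, C→F-γ 7×4=28, D→F-γ 2×3=6
  crew travel cost 132, fixed 73 → total 205.
Compare {F-β, F-γ, F-δ}: crew travel cost 122 + fixed 120 = 242.
Compare {F-β, F-γ, F-ε}: crew travel cost 132 + fixed 117 = 249.
Compare {F-γ}: crew travel cost 216 + fixed 36 = 252.
All other subsets cost ≥ 242. Minimum total cost: 205.

205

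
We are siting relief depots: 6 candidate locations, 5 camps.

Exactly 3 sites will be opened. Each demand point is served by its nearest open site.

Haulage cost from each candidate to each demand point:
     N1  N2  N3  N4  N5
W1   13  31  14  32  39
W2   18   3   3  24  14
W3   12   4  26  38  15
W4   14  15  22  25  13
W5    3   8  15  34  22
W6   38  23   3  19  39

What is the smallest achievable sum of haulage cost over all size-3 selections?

42

Open {W2, W5, W6}.
  N1→W5 3, N2→W2 3, N3→W2 3, N4→W6 19, N5→W2 14  ⇒ total 42.
Compare {W3, W5, W6}: total 44.
Compare {W2, W4, W5}: total 46.
No size-3 selection does better; minimum is 42.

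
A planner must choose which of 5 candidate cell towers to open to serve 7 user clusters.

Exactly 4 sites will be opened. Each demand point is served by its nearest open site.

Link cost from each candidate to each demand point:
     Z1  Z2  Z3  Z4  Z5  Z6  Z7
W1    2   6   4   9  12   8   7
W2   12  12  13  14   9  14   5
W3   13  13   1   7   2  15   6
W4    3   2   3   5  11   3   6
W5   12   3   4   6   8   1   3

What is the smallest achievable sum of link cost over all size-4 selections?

Open {W1, W3, W4, W5}.
  Z1→W1 2, Z2→W4 2, Z3→W3 1, Z4→W4 5, Z5→W3 2, Z6→W5 1, Z7→W5 3  ⇒ total 16.
Compare {W2, W3, W4, W5}: total 17.
Compare {W1, W2, W3, W5}: total 18.
No size-4 selection does better; minimum is 16.

16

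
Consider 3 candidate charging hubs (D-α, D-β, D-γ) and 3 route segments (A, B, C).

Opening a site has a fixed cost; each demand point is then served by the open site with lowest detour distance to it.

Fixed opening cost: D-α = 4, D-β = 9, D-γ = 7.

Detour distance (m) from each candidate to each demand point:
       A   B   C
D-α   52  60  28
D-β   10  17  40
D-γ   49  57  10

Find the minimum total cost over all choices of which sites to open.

Open {D-β, D-γ}: assign each demand point to its cheapest open site.
  A→D-β 10, B→D-β 17, C→D-γ 10
  detour distance 37, fixed 16 → total 53.
Compare {D-α, D-β, D-γ}: detour distance 37 + fixed 20 = 57.
Compare {D-α, D-β}: detour distance 55 + fixed 13 = 68.
Compare {D-β}: detour distance 67 + fixed 9 = 76.
All other subsets cost ≥ 57. Minimum total cost: 53.

53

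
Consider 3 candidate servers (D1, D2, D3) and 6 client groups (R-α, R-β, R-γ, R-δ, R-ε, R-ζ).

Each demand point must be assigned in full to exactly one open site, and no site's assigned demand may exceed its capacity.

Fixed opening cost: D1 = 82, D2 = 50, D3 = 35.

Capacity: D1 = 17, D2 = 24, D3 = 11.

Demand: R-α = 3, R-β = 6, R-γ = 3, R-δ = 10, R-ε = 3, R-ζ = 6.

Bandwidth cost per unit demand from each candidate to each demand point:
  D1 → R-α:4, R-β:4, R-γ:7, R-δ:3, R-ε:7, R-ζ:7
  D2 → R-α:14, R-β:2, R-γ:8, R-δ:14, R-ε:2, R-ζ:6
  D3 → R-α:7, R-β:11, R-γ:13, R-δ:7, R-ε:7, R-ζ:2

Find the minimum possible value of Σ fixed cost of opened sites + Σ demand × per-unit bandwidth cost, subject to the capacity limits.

Open {D1, D2}; cheapest assignment that respects the capacities:
  D1 (cap 17, load 16): R-α, R-γ, R-δ — cost 3×4 + 3×7 + 10×3 = 63
  D2 (cap 24, load 15): R-β, R-ε, R-ζ — cost 6×2 + 3×2 + 6×6 = 54
  Shipping 117, fixed 132 → total 249.
  Any other capacity-feasible assignment to {D1, D2} ships for at least 117.
Compare {D1, D2, D3}: its best feasible assignment gives total 260.
Compare {D2, D3}: its best feasible assignment gives total 275.
Every other set of open sites that can feasibly serve all demand totals ≥ 260 even under its best assignment. Minimum: 249.

249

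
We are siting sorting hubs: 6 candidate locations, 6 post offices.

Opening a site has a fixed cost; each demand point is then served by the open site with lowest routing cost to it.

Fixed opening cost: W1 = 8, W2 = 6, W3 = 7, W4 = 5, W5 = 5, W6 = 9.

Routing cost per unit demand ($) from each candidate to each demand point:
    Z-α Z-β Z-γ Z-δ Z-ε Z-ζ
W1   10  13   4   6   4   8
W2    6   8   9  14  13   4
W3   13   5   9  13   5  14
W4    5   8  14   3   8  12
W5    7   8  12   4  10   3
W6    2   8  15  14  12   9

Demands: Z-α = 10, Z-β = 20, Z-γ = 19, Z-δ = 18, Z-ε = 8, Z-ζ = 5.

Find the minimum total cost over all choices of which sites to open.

331

Open {W1, W3, W4, W5, W6}: assign each demand point to its cheapest open site.
  Z-α→W6 10×2=20, Z-β→W3 20×5=100, Z-γ→W1 19×4=76, Z-δ→W4 18×3=54, Z-ε→W1 8×4=32, Z-ζ→W5 5×3=15
  routing cost 297, fixed 34 → total 331.
Compare {W1, W2, W3, W4, W6}: routing cost 302 + fixed 35 = 337.
Compare {W1, W2, W3, W4, W5, W6}: routing cost 297 + fixed 40 = 337.
Compare {W1, W3, W5, W6}: routing cost 315 + fixed 29 = 344.
All other subsets cost ≥ 337. Minimum total cost: 331.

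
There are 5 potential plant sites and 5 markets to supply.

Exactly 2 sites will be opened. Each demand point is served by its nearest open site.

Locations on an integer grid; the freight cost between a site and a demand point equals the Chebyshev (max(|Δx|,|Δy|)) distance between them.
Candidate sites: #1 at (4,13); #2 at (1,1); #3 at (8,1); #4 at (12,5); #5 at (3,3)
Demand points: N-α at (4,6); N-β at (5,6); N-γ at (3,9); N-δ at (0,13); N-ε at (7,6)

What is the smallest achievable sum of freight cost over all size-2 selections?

Open {#1, #5}.
  N-α→#5 3, N-β→#5 3, N-γ→#1 4, N-δ→#1 4, N-ε→#5 4  ⇒ total 18.
Compare {#1, #3}: total 23.
Compare {#1, #2}: total 24.
No size-2 selection does better; minimum is 18.

18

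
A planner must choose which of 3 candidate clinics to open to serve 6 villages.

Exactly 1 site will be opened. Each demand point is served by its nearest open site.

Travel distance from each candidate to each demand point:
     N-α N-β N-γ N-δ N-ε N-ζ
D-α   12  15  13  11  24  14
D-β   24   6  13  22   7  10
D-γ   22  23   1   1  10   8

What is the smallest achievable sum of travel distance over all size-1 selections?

Open {D-γ}.
  N-α→D-γ 22, N-β→D-γ 23, N-γ→D-γ 1, N-δ→D-γ 1, N-ε→D-γ 10, N-ζ→D-γ 8  ⇒ total 65.
Compare {D-β}: total 82.
Compare {D-α}: total 89.

65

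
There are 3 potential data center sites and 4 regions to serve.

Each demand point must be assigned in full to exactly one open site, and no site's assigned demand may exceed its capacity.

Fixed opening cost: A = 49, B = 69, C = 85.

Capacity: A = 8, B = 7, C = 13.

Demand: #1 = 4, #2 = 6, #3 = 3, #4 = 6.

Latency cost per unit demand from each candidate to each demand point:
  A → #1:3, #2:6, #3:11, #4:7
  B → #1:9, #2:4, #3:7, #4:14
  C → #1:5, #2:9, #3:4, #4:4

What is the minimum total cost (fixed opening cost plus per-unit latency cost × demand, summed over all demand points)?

226

Open {A, C}; cheapest assignment that respects the capacities:
  A (cap 8, load 6): #2 — cost 6×6 = 36
  C (cap 13, load 13): #1, #3, #4 — cost 4×5 + 3×4 + 6×4 = 56
  Shipping 92, fixed 134 → total 226.
  Any other capacity-feasible assignment to {A, C} ships for at least 92.
Compare {B, C}: its best feasible assignment gives total 234.
Compare {A, B, C}: its best feasible assignment gives total 275.
Every other set of open sites that can feasibly serve all demand totals ≥ 234 even under its best assignment. Minimum: 226.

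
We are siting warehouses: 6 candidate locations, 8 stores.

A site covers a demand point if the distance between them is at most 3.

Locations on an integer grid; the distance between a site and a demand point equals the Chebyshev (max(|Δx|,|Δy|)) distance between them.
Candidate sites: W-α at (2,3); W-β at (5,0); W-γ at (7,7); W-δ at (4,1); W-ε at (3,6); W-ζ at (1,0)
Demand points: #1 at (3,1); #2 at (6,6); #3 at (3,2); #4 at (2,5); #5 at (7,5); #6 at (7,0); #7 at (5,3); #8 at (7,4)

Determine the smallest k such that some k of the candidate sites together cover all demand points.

Coverage sets (demand points within 3 of each site):
  W-α: {#1, #3, #4, #7}
  W-β: {#1, #3, #6, #7}
  W-γ: {#2, #5, #8}
  W-δ: {#1, #3, #6, #7, #8}
  W-ε: {#2, #4, #7}
  W-ζ: {#1, #3}
No 2 sites suffice: every size-2 union leaves at least one demand point uncovered.
But {W-α, W-β, W-γ} covers everything, so the minimum is 3.

3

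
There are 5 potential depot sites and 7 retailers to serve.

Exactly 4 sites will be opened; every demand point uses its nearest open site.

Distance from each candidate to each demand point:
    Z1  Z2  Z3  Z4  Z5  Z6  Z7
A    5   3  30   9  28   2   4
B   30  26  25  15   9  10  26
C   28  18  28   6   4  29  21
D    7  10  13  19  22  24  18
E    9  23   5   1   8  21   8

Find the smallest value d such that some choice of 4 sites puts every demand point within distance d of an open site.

5

Open {A, B, C, E}.
  Farthest demand point is Z1 at distance 5 (to A); all others are ≤ 5.
With {A, C, D, E} the worst case is 5.
With {A, B, D, E} the worst case is 8.
No size-4 selection achieves below 5.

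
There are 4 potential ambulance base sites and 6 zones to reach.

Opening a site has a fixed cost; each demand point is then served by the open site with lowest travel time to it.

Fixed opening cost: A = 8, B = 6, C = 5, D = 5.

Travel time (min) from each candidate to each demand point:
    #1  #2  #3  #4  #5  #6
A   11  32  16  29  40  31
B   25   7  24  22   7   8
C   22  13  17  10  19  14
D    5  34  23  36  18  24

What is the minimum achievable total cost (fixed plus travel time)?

Open {B, C, D}: assign each demand point to its cheapest open site.
  #1→D 5, #2→B 7, #3→C 17, #4→C 10, #5→B 7, #6→B 8
  travel time 54, fixed 16 → total 70.
Compare {A, B, C, D}: travel time 53 + fixed 24 = 77.
Compare {A, B, C}: travel time 59 + fixed 19 = 78.
Compare {B, C}: travel time 71 + fixed 11 = 82.
All other subsets cost ≥ 77. Minimum total cost: 70.

70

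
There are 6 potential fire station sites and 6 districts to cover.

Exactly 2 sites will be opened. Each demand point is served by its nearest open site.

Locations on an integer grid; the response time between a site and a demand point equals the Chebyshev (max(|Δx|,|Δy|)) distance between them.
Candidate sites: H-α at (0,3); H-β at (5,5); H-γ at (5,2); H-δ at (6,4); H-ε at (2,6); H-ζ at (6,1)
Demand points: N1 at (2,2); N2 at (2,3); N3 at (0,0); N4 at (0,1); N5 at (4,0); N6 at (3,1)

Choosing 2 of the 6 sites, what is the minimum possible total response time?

Open {H-α, H-γ}.
  N1→H-α 2, N2→H-α 2, N3→H-α 3, N4→H-α 2, N5→H-γ 2, N6→H-γ 2  ⇒ total 13.
Compare {H-α, H-ζ}: total 14.
Compare {H-α, H-β}: total 16.
No size-2 selection does better; minimum is 13.

13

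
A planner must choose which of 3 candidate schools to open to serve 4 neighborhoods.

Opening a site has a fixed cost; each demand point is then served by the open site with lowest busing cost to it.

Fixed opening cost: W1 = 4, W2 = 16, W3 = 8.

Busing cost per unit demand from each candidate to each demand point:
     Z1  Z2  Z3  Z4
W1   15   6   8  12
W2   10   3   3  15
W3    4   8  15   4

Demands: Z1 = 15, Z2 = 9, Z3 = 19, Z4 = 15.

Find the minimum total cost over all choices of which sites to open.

228

Open {W2, W3}: assign each demand point to its cheapest open site.
  Z1→W3 15×4=60, Z2→W2 9×3=27, Z3→W2 19×3=57, Z4→W3 15×4=60
  busing cost 204, fixed 24 → total 228.
Compare {W1, W2, W3}: busing cost 204 + fixed 28 = 232.
Compare {W1, W3}: busing cost 326 + fixed 12 = 338.
Compare {W1, W2}: busing cost 414 + fixed 20 = 434.
All other subsets cost ≥ 232. Minimum total cost: 228.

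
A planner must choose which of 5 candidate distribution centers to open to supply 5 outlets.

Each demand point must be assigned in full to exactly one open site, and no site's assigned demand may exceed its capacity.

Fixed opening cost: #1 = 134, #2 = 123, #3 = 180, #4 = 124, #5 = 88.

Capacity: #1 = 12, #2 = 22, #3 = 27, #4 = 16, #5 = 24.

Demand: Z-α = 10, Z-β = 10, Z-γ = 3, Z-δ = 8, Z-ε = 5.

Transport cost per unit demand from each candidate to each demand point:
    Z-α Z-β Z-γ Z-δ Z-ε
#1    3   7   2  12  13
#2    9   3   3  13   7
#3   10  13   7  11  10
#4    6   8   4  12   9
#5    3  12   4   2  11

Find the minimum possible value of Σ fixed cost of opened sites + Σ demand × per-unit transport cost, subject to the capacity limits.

331

Open {#2, #5}; cheapest assignment that respects the capacities:
  #2 (cap 22, load 18): Z-β, Z-γ, Z-ε — cost 10×3 + 3×3 + 5×7 = 74
  #5 (cap 24, load 18): Z-α, Z-δ — cost 10×3 + 8×2 = 46
  Shipping 120, fixed 211 → total 331.
  Any other capacity-feasible assignment to {#2, #5} ships for at least 120.
Compare {#4, #5}: its best feasible assignment gives total 395.
Compare {#2, #4, #5}: its best feasible assignment gives total 455.
Every other set of open sites that can feasibly serve all demand totals ≥ 395 even under its best assignment. Minimum: 331.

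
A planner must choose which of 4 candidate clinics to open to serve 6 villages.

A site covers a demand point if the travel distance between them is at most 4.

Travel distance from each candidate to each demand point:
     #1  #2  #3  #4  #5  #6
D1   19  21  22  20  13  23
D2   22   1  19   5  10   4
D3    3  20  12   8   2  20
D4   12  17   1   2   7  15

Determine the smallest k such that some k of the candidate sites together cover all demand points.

Coverage sets (demand points within 4 of each site):
  D1: {}
  D2: {#2, #6}
  D3: {#1, #5}
  D4: {#3, #4}
No 2 sites suffice: every size-2 union leaves at least one demand point uncovered.
But {D2, D3, D4} covers everything, so the minimum is 3.

3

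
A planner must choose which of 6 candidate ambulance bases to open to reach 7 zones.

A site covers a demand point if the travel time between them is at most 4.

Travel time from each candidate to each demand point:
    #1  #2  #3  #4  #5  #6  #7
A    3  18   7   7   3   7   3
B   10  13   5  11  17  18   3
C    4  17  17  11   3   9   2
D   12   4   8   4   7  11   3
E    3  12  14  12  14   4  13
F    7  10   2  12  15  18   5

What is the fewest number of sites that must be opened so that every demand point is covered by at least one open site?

4

Coverage sets (demand points within 4 of each site):
  A: {#1, #5, #7}
  B: {#7}
  C: {#1, #5, #7}
  D: {#2, #4, #7}
  E: {#1, #6}
  F: {#3}
No 3 sites suffice: every size-3 union leaves at least one demand point uncovered.
But {A, D, E, F} covers everything, so the minimum is 4.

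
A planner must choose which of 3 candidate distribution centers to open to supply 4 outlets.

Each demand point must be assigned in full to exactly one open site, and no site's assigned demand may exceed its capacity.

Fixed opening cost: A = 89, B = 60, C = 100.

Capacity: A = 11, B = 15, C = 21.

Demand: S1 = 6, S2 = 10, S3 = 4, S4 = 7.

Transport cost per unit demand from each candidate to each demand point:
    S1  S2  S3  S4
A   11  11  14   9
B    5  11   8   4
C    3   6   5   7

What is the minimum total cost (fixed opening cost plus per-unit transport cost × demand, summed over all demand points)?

286

Open {B, C}; cheapest assignment that respects the capacities:
  B (cap 15, load 7): S4 — cost 7×4 = 28
  C (cap 21, load 20): S1, S2, S3 — cost 6×3 + 10×6 + 4×5 = 98
  Shipping 126, fixed 160 → total 286.
  Any other capacity-feasible assignment to {B, C} ships for at least 126.
Compare {A, C}: its best feasible assignment gives total 350.
Compare {A, B, C}: its best feasible assignment gives total 375.
Every other set of open sites that can feasibly serve all demand totals ≥ 350 even under its best assignment. Minimum: 286.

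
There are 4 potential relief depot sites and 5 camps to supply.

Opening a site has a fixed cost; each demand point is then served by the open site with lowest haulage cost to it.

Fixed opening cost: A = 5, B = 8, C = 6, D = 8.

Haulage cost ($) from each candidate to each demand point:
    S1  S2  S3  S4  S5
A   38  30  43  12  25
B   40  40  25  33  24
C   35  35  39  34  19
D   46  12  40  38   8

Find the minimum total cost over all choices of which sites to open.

116

Open {A, B, D}: assign each demand point to its cheapest open site.
  S1→A 38, S2→D 12, S3→B 25, S4→A 12, S5→D 8
  haulage cost 95, fixed 21 → total 116.
Compare {A, B, C, D}: haulage cost 92 + fixed 27 = 119.
Compare {A, D}: haulage cost 110 + fixed 13 = 123.
Compare {A, C, D}: haulage cost 106 + fixed 19 = 125.
All other subsets cost ≥ 119. Minimum total cost: 116.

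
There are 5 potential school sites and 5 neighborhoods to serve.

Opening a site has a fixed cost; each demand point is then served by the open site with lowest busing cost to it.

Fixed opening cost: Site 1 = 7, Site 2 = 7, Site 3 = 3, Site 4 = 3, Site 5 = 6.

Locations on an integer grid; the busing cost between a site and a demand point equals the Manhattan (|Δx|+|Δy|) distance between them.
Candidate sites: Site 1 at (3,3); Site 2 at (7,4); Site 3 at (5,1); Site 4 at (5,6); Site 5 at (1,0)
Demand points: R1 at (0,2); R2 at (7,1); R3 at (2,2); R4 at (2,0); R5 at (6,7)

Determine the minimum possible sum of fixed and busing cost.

Open {Site 3, Site 4, Site 5}: assign each demand point to its cheapest open site.
  R1→Site 5 3, R2→Site 3 2, R3→Site 5 3, R4→Site 5 1, R5→Site 4 2
  busing cost 11, fixed 12 → total 23.
Compare {Site 3, Site 4}: busing cost 18 + fixed 6 = 24.
Compare {Site 3, Site 5}: busing cost 16 + fixed 9 = 25.
Compare {Site 4, Site 5}: busing cost 16 + fixed 9 = 25.
All other subsets cost ≥ 24. Minimum total cost: 23.

23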